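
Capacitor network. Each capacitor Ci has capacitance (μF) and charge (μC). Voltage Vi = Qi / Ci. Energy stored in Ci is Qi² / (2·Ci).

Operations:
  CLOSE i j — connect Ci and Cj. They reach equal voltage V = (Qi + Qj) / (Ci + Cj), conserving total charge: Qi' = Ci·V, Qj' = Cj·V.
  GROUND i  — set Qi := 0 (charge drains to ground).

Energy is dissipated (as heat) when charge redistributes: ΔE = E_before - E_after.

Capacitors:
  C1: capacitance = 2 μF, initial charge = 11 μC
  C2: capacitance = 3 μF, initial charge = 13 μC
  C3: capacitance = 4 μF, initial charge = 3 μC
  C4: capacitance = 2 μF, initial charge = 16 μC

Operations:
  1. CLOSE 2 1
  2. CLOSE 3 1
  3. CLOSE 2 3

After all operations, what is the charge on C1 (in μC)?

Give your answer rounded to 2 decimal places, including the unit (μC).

Initial: C1(2μF, Q=11μC, V=5.50V), C2(3μF, Q=13μC, V=4.33V), C3(4μF, Q=3μC, V=0.75V), C4(2μF, Q=16μC, V=8.00V)
Op 1: CLOSE 2-1: Q_total=24.00, C_total=5.00, V=4.80; Q2=14.40, Q1=9.60; dissipated=0.817
Op 2: CLOSE 3-1: Q_total=12.60, C_total=6.00, V=2.10; Q3=8.40, Q1=4.20; dissipated=10.935
Op 3: CLOSE 2-3: Q_total=22.80, C_total=7.00, V=3.26; Q2=9.77, Q3=13.03; dissipated=6.249
Final charges: Q1=4.20, Q2=9.77, Q3=13.03, Q4=16.00

Answer: 4.20 μC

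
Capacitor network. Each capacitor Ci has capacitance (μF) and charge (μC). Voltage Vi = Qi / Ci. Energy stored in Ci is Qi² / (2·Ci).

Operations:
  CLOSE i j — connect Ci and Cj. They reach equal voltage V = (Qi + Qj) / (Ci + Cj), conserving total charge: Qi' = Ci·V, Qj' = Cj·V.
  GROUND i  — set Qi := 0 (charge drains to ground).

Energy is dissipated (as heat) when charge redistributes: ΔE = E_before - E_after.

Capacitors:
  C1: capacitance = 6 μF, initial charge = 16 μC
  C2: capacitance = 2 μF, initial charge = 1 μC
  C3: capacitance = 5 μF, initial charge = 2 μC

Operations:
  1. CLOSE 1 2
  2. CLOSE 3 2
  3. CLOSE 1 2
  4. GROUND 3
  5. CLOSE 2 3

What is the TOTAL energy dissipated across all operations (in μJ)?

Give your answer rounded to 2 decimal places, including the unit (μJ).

Initial: C1(6μF, Q=16μC, V=2.67V), C2(2μF, Q=1μC, V=0.50V), C3(5μF, Q=2μC, V=0.40V)
Op 1: CLOSE 1-2: Q_total=17.00, C_total=8.00, V=2.12; Q1=12.75, Q2=4.25; dissipated=3.521
Op 2: CLOSE 3-2: Q_total=6.25, C_total=7.00, V=0.89; Q3=4.46, Q2=1.79; dissipated=2.125
Op 3: CLOSE 1-2: Q_total=14.54, C_total=8.00, V=1.82; Q1=10.90, Q2=3.63; dissipated=1.139
Op 4: GROUND 3: Q3=0; energy lost=1.993
Op 5: CLOSE 2-3: Q_total=3.63, C_total=7.00, V=0.52; Q2=1.04, Q3=2.60; dissipated=2.358
Total dissipated: 11.136 μJ

Answer: 11.14 μJ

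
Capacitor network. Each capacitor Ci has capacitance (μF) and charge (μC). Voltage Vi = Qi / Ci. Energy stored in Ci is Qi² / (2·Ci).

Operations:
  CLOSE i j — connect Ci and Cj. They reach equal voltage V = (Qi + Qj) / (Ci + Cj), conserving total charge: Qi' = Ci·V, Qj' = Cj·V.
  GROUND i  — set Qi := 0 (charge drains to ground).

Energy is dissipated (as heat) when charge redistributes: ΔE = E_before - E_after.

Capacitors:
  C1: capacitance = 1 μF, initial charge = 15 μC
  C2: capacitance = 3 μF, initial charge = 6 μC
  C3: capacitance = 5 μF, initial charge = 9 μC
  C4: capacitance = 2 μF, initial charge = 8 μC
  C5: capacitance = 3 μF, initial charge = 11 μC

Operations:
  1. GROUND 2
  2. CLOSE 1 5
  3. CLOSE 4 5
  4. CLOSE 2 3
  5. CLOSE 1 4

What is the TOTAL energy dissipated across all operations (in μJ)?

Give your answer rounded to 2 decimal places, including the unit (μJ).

Initial: C1(1μF, Q=15μC, V=15.00V), C2(3μF, Q=6μC, V=2.00V), C3(5μF, Q=9μC, V=1.80V), C4(2μF, Q=8μC, V=4.00V), C5(3μF, Q=11μC, V=3.67V)
Op 1: GROUND 2: Q2=0; energy lost=6.000
Op 2: CLOSE 1-5: Q_total=26.00, C_total=4.00, V=6.50; Q1=6.50, Q5=19.50; dissipated=48.167
Op 3: CLOSE 4-5: Q_total=27.50, C_total=5.00, V=5.50; Q4=11.00, Q5=16.50; dissipated=3.750
Op 4: CLOSE 2-3: Q_total=9.00, C_total=8.00, V=1.12; Q2=3.38, Q3=5.62; dissipated=3.038
Op 5: CLOSE 1-4: Q_total=17.50, C_total=3.00, V=5.83; Q1=5.83, Q4=11.67; dissipated=0.333
Total dissipated: 61.288 μJ

Answer: 61.29 μJ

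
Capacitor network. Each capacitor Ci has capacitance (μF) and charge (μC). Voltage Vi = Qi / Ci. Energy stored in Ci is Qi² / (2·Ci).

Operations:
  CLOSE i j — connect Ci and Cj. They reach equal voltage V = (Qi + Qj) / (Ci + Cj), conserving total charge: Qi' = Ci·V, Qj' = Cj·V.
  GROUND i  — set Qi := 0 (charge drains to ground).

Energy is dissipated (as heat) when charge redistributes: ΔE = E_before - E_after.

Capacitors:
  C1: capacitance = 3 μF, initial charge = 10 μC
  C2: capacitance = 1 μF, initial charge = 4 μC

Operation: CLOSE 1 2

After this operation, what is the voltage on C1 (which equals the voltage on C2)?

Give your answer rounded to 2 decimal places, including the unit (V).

Answer: 3.50 V

Derivation:
Initial: C1(3μF, Q=10μC, V=3.33V), C2(1μF, Q=4μC, V=4.00V)
Op 1: CLOSE 1-2: Q_total=14.00, C_total=4.00, V=3.50; Q1=10.50, Q2=3.50; dissipated=0.167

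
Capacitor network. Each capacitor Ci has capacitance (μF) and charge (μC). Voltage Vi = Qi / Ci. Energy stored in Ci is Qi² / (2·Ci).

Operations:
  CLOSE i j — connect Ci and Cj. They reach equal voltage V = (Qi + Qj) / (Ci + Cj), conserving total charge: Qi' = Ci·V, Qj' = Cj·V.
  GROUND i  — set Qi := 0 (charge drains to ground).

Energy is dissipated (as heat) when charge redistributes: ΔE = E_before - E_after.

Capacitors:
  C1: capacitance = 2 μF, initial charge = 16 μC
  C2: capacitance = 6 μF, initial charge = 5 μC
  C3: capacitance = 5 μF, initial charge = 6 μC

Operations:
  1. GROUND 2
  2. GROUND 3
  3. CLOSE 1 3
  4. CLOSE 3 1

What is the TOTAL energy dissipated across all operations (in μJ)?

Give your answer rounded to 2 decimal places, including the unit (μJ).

Initial: C1(2μF, Q=16μC, V=8.00V), C2(6μF, Q=5μC, V=0.83V), C3(5μF, Q=6μC, V=1.20V)
Op 1: GROUND 2: Q2=0; energy lost=2.083
Op 2: GROUND 3: Q3=0; energy lost=3.600
Op 3: CLOSE 1-3: Q_total=16.00, C_total=7.00, V=2.29; Q1=4.57, Q3=11.43; dissipated=45.714
Op 4: CLOSE 3-1: Q_total=16.00, C_total=7.00, V=2.29; Q3=11.43, Q1=4.57; dissipated=0.000
Total dissipated: 51.398 μJ

Answer: 51.40 μJ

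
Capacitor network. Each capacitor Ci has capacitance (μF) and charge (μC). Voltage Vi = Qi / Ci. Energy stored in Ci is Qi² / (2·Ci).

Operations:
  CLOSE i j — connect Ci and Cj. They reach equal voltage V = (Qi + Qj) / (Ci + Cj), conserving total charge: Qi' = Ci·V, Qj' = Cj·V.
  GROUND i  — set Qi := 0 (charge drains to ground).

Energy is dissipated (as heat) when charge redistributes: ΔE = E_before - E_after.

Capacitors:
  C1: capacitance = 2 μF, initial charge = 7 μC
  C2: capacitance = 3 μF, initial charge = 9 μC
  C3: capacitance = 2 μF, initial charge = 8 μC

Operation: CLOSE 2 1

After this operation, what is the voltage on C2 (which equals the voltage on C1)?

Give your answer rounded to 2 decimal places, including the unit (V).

Answer: 3.20 V

Derivation:
Initial: C1(2μF, Q=7μC, V=3.50V), C2(3μF, Q=9μC, V=3.00V), C3(2μF, Q=8μC, V=4.00V)
Op 1: CLOSE 2-1: Q_total=16.00, C_total=5.00, V=3.20; Q2=9.60, Q1=6.40; dissipated=0.150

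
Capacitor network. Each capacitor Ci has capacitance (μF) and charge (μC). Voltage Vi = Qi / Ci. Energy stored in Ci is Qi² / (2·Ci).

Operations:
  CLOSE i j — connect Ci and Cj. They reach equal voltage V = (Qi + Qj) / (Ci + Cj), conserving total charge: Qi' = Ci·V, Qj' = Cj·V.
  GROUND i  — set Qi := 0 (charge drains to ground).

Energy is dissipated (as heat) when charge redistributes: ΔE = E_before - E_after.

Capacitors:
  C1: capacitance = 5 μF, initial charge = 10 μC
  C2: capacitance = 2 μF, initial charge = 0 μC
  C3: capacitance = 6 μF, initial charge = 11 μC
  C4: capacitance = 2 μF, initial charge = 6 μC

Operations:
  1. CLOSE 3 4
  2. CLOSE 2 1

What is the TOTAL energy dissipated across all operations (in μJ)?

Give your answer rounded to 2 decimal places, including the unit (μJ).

Answer: 3.88 μJ

Derivation:
Initial: C1(5μF, Q=10μC, V=2.00V), C2(2μF, Q=0μC, V=0.00V), C3(6μF, Q=11μC, V=1.83V), C4(2μF, Q=6μC, V=3.00V)
Op 1: CLOSE 3-4: Q_total=17.00, C_total=8.00, V=2.12; Q3=12.75, Q4=4.25; dissipated=1.021
Op 2: CLOSE 2-1: Q_total=10.00, C_total=7.00, V=1.43; Q2=2.86, Q1=7.14; dissipated=2.857
Total dissipated: 3.878 μJ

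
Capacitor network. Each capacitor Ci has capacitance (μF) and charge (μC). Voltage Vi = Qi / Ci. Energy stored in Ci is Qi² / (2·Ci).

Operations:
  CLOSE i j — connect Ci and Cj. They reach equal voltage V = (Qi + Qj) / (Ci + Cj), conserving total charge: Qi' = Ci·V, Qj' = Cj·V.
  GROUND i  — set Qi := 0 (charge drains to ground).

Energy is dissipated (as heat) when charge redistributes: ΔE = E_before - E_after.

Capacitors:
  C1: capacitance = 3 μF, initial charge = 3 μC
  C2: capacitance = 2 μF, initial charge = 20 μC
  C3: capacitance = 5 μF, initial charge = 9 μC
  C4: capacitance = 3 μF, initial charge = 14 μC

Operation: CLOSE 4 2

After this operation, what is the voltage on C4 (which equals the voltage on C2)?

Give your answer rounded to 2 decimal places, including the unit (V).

Initial: C1(3μF, Q=3μC, V=1.00V), C2(2μF, Q=20μC, V=10.00V), C3(5μF, Q=9μC, V=1.80V), C4(3μF, Q=14μC, V=4.67V)
Op 1: CLOSE 4-2: Q_total=34.00, C_total=5.00, V=6.80; Q4=20.40, Q2=13.60; dissipated=17.067

Answer: 6.80 V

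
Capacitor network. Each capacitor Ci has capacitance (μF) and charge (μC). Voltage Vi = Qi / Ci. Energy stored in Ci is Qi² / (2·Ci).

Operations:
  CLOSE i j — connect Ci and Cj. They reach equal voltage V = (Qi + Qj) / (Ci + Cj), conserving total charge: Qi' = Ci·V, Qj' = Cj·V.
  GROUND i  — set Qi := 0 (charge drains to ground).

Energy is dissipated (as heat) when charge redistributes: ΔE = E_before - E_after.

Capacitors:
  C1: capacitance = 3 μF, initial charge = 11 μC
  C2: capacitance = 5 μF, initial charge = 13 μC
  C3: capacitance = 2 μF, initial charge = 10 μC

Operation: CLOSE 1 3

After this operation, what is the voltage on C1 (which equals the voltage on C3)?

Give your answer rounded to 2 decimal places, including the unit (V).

Answer: 4.20 V

Derivation:
Initial: C1(3μF, Q=11μC, V=3.67V), C2(5μF, Q=13μC, V=2.60V), C3(2μF, Q=10μC, V=5.00V)
Op 1: CLOSE 1-3: Q_total=21.00, C_total=5.00, V=4.20; Q1=12.60, Q3=8.40; dissipated=1.067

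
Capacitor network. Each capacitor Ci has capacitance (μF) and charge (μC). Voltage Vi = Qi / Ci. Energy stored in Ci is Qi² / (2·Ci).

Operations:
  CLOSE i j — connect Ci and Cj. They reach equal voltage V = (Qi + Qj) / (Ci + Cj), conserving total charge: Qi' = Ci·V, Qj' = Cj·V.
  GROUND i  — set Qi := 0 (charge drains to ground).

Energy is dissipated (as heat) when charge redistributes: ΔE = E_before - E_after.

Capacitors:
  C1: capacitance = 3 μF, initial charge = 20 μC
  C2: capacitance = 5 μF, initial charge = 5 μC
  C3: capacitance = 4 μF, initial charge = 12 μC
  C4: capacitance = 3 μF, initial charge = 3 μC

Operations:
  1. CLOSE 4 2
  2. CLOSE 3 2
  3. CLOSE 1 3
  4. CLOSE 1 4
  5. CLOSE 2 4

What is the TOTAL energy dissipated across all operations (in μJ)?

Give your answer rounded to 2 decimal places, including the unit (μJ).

Answer: 30.79 μJ

Derivation:
Initial: C1(3μF, Q=20μC, V=6.67V), C2(5μF, Q=5μC, V=1.00V), C3(4μF, Q=12μC, V=3.00V), C4(3μF, Q=3μC, V=1.00V)
Op 1: CLOSE 4-2: Q_total=8.00, C_total=8.00, V=1.00; Q4=3.00, Q2=5.00; dissipated=0.000
Op 2: CLOSE 3-2: Q_total=17.00, C_total=9.00, V=1.89; Q3=7.56, Q2=9.44; dissipated=4.444
Op 3: CLOSE 1-3: Q_total=27.56, C_total=7.00, V=3.94; Q1=11.81, Q3=15.75; dissipated=19.566
Op 4: CLOSE 1-4: Q_total=14.81, C_total=6.00, V=2.47; Q1=7.40, Q4=7.40; dissipated=6.467
Op 5: CLOSE 2-4: Q_total=16.85, C_total=8.00, V=2.11; Q2=10.53, Q4=6.32; dissipated=0.315
Total dissipated: 30.793 μJ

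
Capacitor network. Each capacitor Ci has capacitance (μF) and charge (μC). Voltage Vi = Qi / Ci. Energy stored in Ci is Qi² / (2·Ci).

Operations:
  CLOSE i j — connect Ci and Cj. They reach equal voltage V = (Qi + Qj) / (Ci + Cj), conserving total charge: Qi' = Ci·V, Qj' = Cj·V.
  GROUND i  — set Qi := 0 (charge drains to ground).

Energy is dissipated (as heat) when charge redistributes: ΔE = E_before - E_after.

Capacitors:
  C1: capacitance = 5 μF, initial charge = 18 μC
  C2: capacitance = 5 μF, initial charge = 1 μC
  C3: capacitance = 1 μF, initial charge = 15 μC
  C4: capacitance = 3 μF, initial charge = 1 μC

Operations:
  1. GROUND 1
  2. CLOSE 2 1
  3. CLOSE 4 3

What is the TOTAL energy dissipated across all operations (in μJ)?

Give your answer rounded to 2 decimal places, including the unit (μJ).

Initial: C1(5μF, Q=18μC, V=3.60V), C2(5μF, Q=1μC, V=0.20V), C3(1μF, Q=15μC, V=15.00V), C4(3μF, Q=1μC, V=0.33V)
Op 1: GROUND 1: Q1=0; energy lost=32.400
Op 2: CLOSE 2-1: Q_total=1.00, C_total=10.00, V=0.10; Q2=0.50, Q1=0.50; dissipated=0.050
Op 3: CLOSE 4-3: Q_total=16.00, C_total=4.00, V=4.00; Q4=12.00, Q3=4.00; dissipated=80.667
Total dissipated: 113.117 μJ

Answer: 113.12 μJ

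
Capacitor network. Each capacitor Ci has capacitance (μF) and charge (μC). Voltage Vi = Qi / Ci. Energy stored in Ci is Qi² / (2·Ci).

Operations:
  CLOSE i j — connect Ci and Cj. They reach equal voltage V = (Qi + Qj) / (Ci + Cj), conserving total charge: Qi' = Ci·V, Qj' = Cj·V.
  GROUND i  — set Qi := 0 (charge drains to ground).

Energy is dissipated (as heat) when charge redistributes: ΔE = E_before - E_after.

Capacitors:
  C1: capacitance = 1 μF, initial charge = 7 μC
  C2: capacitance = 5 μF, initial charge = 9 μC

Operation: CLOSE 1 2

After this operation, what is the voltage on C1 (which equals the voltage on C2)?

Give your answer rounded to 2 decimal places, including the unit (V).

Initial: C1(1μF, Q=7μC, V=7.00V), C2(5μF, Q=9μC, V=1.80V)
Op 1: CLOSE 1-2: Q_total=16.00, C_total=6.00, V=2.67; Q1=2.67, Q2=13.33; dissipated=11.267

Answer: 2.67 V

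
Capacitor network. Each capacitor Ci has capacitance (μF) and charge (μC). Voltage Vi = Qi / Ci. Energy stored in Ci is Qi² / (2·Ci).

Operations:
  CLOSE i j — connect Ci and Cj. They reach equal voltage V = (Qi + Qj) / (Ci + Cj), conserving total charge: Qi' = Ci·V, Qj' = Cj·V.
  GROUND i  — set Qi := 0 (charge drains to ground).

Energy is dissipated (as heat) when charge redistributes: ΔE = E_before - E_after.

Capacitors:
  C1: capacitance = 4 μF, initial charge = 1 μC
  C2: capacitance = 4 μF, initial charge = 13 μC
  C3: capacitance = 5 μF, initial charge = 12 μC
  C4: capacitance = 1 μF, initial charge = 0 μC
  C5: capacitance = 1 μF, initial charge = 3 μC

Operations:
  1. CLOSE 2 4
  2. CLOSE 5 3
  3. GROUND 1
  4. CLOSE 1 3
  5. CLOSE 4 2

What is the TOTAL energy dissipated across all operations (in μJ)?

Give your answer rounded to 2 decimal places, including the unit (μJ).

Initial: C1(4μF, Q=1μC, V=0.25V), C2(4μF, Q=13μC, V=3.25V), C3(5μF, Q=12μC, V=2.40V), C4(1μF, Q=0μC, V=0.00V), C5(1μF, Q=3μC, V=3.00V)
Op 1: CLOSE 2-4: Q_total=13.00, C_total=5.00, V=2.60; Q2=10.40, Q4=2.60; dissipated=4.225
Op 2: CLOSE 5-3: Q_total=15.00, C_total=6.00, V=2.50; Q5=2.50, Q3=12.50; dissipated=0.150
Op 3: GROUND 1: Q1=0; energy lost=0.125
Op 4: CLOSE 1-3: Q_total=12.50, C_total=9.00, V=1.39; Q1=5.56, Q3=6.94; dissipated=6.944
Op 5: CLOSE 4-2: Q_total=13.00, C_total=5.00, V=2.60; Q4=2.60, Q2=10.40; dissipated=0.000
Total dissipated: 11.444 μJ

Answer: 11.44 μJ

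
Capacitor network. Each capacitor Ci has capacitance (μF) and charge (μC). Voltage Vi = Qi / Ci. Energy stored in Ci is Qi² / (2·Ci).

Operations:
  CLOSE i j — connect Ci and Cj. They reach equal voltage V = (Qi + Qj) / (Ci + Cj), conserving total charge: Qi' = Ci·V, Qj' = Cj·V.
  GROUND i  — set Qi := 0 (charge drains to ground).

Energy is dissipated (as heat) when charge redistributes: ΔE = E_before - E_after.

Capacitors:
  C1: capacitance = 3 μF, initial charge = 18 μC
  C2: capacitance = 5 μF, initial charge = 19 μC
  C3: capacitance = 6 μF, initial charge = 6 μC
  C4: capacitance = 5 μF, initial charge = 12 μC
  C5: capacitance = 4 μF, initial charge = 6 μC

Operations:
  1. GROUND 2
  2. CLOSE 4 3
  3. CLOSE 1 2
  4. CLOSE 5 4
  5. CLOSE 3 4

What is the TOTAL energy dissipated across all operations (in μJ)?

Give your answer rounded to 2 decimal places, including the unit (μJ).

Answer: 72.55 μJ

Derivation:
Initial: C1(3μF, Q=18μC, V=6.00V), C2(5μF, Q=19μC, V=3.80V), C3(6μF, Q=6μC, V=1.00V), C4(5μF, Q=12μC, V=2.40V), C5(4μF, Q=6μC, V=1.50V)
Op 1: GROUND 2: Q2=0; energy lost=36.100
Op 2: CLOSE 4-3: Q_total=18.00, C_total=11.00, V=1.64; Q4=8.18, Q3=9.82; dissipated=2.673
Op 3: CLOSE 1-2: Q_total=18.00, C_total=8.00, V=2.25; Q1=6.75, Q2=11.25; dissipated=33.750
Op 4: CLOSE 5-4: Q_total=14.18, C_total=9.00, V=1.58; Q5=6.30, Q4=7.88; dissipated=0.021
Op 5: CLOSE 3-4: Q_total=17.70, C_total=11.00, V=1.61; Q3=9.65, Q4=8.04; dissipated=0.005
Total dissipated: 72.548 μJ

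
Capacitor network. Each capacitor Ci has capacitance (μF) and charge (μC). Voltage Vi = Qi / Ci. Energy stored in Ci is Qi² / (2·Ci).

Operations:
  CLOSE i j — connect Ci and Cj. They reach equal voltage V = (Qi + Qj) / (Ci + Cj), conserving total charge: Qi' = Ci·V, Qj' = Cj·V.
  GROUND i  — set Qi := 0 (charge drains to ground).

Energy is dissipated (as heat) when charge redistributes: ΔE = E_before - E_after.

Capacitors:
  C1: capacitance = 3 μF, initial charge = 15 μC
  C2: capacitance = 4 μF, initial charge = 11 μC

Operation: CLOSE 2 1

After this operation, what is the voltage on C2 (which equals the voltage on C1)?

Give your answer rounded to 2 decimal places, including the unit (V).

Answer: 3.71 V

Derivation:
Initial: C1(3μF, Q=15μC, V=5.00V), C2(4μF, Q=11μC, V=2.75V)
Op 1: CLOSE 2-1: Q_total=26.00, C_total=7.00, V=3.71; Q2=14.86, Q1=11.14; dissipated=4.339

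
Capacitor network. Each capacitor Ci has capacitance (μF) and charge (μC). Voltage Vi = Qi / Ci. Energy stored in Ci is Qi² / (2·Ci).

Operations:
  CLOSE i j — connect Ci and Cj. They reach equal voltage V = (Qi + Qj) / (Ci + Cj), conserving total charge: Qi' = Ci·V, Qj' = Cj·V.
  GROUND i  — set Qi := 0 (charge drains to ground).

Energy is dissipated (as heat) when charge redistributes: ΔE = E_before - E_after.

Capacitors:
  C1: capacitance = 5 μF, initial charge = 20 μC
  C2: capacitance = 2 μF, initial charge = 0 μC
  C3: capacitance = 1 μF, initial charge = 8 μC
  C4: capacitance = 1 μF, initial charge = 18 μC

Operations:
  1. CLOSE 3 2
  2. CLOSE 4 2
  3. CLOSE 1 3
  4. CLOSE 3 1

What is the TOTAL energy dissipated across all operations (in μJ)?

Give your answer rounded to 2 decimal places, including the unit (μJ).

Answer: 100.44 μJ

Derivation:
Initial: C1(5μF, Q=20μC, V=4.00V), C2(2μF, Q=0μC, V=0.00V), C3(1μF, Q=8μC, V=8.00V), C4(1μF, Q=18μC, V=18.00V)
Op 1: CLOSE 3-2: Q_total=8.00, C_total=3.00, V=2.67; Q3=2.67, Q2=5.33; dissipated=21.333
Op 2: CLOSE 4-2: Q_total=23.33, C_total=3.00, V=7.78; Q4=7.78, Q2=15.56; dissipated=78.370
Op 3: CLOSE 1-3: Q_total=22.67, C_total=6.00, V=3.78; Q1=18.89, Q3=3.78; dissipated=0.741
Op 4: CLOSE 3-1: Q_total=22.67, C_total=6.00, V=3.78; Q3=3.78, Q1=18.89; dissipated=0.000
Total dissipated: 100.444 μJ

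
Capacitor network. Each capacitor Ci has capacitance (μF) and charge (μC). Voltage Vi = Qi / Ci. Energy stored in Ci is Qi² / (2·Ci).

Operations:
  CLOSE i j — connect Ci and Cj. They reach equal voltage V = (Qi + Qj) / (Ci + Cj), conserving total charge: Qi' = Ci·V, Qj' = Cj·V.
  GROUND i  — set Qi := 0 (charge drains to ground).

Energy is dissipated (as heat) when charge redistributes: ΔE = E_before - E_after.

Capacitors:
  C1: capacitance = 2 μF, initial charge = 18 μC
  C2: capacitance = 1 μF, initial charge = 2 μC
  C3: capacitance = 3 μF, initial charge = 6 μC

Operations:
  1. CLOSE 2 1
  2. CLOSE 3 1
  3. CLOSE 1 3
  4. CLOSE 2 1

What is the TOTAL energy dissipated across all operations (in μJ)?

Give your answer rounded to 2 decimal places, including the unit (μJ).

Answer: 32.01 μJ

Derivation:
Initial: C1(2μF, Q=18μC, V=9.00V), C2(1μF, Q=2μC, V=2.00V), C3(3μF, Q=6μC, V=2.00V)
Op 1: CLOSE 2-1: Q_total=20.00, C_total=3.00, V=6.67; Q2=6.67, Q1=13.33; dissipated=16.333
Op 2: CLOSE 3-1: Q_total=19.33, C_total=5.00, V=3.87; Q3=11.60, Q1=7.73; dissipated=13.067
Op 3: CLOSE 1-3: Q_total=19.33, C_total=5.00, V=3.87; Q1=7.73, Q3=11.60; dissipated=0.000
Op 4: CLOSE 2-1: Q_total=14.40, C_total=3.00, V=4.80; Q2=4.80, Q1=9.60; dissipated=2.613
Total dissipated: 32.013 μJ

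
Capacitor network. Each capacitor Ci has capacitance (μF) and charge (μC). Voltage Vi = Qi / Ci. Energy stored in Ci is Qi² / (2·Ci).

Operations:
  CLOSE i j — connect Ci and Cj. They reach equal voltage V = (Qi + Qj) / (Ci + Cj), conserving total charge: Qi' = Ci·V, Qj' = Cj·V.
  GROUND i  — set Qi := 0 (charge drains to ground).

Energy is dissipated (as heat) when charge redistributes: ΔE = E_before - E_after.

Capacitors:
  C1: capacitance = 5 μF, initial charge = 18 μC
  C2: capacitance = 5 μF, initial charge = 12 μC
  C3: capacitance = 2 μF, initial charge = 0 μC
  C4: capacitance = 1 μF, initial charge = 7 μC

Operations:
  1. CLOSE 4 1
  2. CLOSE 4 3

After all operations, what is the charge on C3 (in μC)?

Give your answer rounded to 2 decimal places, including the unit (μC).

Initial: C1(5μF, Q=18μC, V=3.60V), C2(5μF, Q=12μC, V=2.40V), C3(2μF, Q=0μC, V=0.00V), C4(1μF, Q=7μC, V=7.00V)
Op 1: CLOSE 4-1: Q_total=25.00, C_total=6.00, V=4.17; Q4=4.17, Q1=20.83; dissipated=4.817
Op 2: CLOSE 4-3: Q_total=4.17, C_total=3.00, V=1.39; Q4=1.39, Q3=2.78; dissipated=5.787
Final charges: Q1=20.83, Q2=12.00, Q3=2.78, Q4=1.39

Answer: 2.78 μC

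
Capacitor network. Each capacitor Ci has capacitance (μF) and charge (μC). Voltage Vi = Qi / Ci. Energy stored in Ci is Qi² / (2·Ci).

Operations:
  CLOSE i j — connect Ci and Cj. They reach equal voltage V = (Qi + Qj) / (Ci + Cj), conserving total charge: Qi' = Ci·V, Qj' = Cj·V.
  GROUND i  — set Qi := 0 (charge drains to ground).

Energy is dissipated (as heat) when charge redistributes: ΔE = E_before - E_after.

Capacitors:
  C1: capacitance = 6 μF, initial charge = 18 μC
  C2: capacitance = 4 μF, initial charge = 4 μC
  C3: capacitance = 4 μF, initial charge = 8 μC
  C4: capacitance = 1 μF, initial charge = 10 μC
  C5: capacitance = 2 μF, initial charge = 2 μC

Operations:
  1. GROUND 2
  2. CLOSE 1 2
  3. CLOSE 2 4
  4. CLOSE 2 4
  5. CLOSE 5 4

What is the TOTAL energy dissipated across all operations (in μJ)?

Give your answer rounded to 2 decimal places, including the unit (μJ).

Initial: C1(6μF, Q=18μC, V=3.00V), C2(4μF, Q=4μC, V=1.00V), C3(4μF, Q=8μC, V=2.00V), C4(1μF, Q=10μC, V=10.00V), C5(2μF, Q=2μC, V=1.00V)
Op 1: GROUND 2: Q2=0; energy lost=2.000
Op 2: CLOSE 1-2: Q_total=18.00, C_total=10.00, V=1.80; Q1=10.80, Q2=7.20; dissipated=10.800
Op 3: CLOSE 2-4: Q_total=17.20, C_total=5.00, V=3.44; Q2=13.76, Q4=3.44; dissipated=26.896
Op 4: CLOSE 2-4: Q_total=17.20, C_total=5.00, V=3.44; Q2=13.76, Q4=3.44; dissipated=0.000
Op 5: CLOSE 5-4: Q_total=5.44, C_total=3.00, V=1.81; Q5=3.63, Q4=1.81; dissipated=1.985
Total dissipated: 41.681 μJ

Answer: 41.68 μJ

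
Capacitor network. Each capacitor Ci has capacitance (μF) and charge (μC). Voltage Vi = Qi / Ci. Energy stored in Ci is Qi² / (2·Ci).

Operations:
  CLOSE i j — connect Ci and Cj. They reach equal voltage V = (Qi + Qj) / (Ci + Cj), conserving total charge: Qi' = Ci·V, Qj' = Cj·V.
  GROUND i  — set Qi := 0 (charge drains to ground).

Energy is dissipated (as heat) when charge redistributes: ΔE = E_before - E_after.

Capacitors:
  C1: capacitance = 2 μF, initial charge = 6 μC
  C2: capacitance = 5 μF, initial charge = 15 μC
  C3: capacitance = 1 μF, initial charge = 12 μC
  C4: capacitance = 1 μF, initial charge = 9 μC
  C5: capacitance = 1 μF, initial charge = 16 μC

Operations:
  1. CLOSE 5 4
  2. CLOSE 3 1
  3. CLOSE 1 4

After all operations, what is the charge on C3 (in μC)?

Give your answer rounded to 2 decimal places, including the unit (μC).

Answer: 6.00 μC

Derivation:
Initial: C1(2μF, Q=6μC, V=3.00V), C2(5μF, Q=15μC, V=3.00V), C3(1μF, Q=12μC, V=12.00V), C4(1μF, Q=9μC, V=9.00V), C5(1μF, Q=16μC, V=16.00V)
Op 1: CLOSE 5-4: Q_total=25.00, C_total=2.00, V=12.50; Q5=12.50, Q4=12.50; dissipated=12.250
Op 2: CLOSE 3-1: Q_total=18.00, C_total=3.00, V=6.00; Q3=6.00, Q1=12.00; dissipated=27.000
Op 3: CLOSE 1-4: Q_total=24.50, C_total=3.00, V=8.17; Q1=16.33, Q4=8.17; dissipated=14.083
Final charges: Q1=16.33, Q2=15.00, Q3=6.00, Q4=8.17, Q5=12.50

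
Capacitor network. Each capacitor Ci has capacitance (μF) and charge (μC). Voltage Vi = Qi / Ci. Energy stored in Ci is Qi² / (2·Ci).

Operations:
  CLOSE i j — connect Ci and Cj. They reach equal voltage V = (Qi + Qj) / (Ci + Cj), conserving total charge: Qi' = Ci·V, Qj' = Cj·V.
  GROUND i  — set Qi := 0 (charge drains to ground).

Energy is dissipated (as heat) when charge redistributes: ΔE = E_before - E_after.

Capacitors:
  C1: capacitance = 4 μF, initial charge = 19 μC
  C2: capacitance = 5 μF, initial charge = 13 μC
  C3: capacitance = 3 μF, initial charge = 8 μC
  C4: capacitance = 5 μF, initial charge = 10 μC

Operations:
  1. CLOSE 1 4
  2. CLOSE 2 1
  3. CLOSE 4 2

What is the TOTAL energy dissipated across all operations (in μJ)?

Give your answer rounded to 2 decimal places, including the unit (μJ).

Initial: C1(4μF, Q=19μC, V=4.75V), C2(5μF, Q=13μC, V=2.60V), C3(3μF, Q=8μC, V=2.67V), C4(5μF, Q=10μC, V=2.00V)
Op 1: CLOSE 1-4: Q_total=29.00, C_total=9.00, V=3.22; Q1=12.89, Q4=16.11; dissipated=8.403
Op 2: CLOSE 2-1: Q_total=25.89, C_total=9.00, V=2.88; Q2=14.38, Q1=11.51; dissipated=0.430
Op 3: CLOSE 4-2: Q_total=30.49, C_total=10.00, V=3.05; Q4=15.25, Q2=15.25; dissipated=0.149
Total dissipated: 8.982 μJ

Answer: 8.98 μJ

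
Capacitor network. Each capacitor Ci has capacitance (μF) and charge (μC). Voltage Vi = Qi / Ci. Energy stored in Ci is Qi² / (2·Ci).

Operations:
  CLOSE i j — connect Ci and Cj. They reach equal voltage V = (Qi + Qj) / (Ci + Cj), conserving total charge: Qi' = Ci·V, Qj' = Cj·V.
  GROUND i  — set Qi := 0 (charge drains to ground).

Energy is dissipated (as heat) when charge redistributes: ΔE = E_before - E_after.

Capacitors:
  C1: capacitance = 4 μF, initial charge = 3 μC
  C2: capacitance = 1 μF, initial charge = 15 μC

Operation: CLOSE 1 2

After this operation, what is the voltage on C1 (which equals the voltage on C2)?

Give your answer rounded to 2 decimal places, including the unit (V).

Initial: C1(4μF, Q=3μC, V=0.75V), C2(1μF, Q=15μC, V=15.00V)
Op 1: CLOSE 1-2: Q_total=18.00, C_total=5.00, V=3.60; Q1=14.40, Q2=3.60; dissipated=81.225

Answer: 3.60 V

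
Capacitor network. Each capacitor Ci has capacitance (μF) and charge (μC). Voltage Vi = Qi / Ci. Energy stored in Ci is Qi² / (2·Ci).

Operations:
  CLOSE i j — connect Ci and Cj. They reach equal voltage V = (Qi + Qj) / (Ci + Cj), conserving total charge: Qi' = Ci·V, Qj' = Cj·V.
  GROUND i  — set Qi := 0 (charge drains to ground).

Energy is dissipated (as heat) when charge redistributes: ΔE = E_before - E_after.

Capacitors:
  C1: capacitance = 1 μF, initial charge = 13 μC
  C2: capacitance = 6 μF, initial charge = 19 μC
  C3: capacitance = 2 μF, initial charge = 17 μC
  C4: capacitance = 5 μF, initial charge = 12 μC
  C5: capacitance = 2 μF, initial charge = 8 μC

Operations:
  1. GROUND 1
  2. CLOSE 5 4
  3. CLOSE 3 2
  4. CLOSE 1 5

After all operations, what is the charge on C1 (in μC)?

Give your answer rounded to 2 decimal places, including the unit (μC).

Initial: C1(1μF, Q=13μC, V=13.00V), C2(6μF, Q=19μC, V=3.17V), C3(2μF, Q=17μC, V=8.50V), C4(5μF, Q=12μC, V=2.40V), C5(2μF, Q=8μC, V=4.00V)
Op 1: GROUND 1: Q1=0; energy lost=84.500
Op 2: CLOSE 5-4: Q_total=20.00, C_total=7.00, V=2.86; Q5=5.71, Q4=14.29; dissipated=1.829
Op 3: CLOSE 3-2: Q_total=36.00, C_total=8.00, V=4.50; Q3=9.00, Q2=27.00; dissipated=21.333
Op 4: CLOSE 1-5: Q_total=5.71, C_total=3.00, V=1.90; Q1=1.90, Q5=3.81; dissipated=2.721
Final charges: Q1=1.90, Q2=27.00, Q3=9.00, Q4=14.29, Q5=3.81

Answer: 1.90 μC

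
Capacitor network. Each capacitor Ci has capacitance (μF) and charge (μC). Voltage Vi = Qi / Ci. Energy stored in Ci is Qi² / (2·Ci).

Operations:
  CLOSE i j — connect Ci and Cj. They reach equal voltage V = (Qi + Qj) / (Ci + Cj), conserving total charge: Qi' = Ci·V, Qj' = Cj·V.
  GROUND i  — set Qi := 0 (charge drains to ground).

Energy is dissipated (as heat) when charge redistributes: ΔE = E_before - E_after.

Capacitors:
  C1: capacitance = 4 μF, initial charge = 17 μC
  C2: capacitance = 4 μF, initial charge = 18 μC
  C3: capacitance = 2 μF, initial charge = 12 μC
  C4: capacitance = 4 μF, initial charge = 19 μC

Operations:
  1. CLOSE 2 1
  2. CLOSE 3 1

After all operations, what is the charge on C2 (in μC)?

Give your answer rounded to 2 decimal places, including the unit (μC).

Initial: C1(4μF, Q=17μC, V=4.25V), C2(4μF, Q=18μC, V=4.50V), C3(2μF, Q=12μC, V=6.00V), C4(4μF, Q=19μC, V=4.75V)
Op 1: CLOSE 2-1: Q_total=35.00, C_total=8.00, V=4.38; Q2=17.50, Q1=17.50; dissipated=0.062
Op 2: CLOSE 3-1: Q_total=29.50, C_total=6.00, V=4.92; Q3=9.83, Q1=19.67; dissipated=1.760
Final charges: Q1=19.67, Q2=17.50, Q3=9.83, Q4=19.00

Answer: 17.50 μC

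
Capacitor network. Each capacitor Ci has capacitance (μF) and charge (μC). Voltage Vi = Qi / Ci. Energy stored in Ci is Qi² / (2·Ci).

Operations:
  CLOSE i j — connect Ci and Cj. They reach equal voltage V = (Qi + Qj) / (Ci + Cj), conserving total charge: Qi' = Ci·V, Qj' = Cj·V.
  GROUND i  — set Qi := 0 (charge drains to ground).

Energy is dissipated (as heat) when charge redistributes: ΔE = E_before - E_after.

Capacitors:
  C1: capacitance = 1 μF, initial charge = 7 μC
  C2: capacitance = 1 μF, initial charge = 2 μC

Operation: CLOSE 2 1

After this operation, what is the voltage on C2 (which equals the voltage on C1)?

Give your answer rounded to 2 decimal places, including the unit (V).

Answer: 4.50 V

Derivation:
Initial: C1(1μF, Q=7μC, V=7.00V), C2(1μF, Q=2μC, V=2.00V)
Op 1: CLOSE 2-1: Q_total=9.00, C_total=2.00, V=4.50; Q2=4.50, Q1=4.50; dissipated=6.250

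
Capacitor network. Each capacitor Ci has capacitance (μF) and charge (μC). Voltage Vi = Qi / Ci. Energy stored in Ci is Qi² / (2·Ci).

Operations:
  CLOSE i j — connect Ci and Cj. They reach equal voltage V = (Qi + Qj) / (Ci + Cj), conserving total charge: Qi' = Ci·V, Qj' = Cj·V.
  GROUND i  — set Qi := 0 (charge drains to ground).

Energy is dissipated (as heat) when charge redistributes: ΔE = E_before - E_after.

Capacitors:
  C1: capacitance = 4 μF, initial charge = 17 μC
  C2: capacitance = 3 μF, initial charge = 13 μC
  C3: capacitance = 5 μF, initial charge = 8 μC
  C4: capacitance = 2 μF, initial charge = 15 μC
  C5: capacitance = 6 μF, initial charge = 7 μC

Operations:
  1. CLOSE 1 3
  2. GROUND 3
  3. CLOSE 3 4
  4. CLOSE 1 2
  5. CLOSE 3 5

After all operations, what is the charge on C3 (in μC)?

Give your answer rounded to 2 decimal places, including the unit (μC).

Initial: C1(4μF, Q=17μC, V=4.25V), C2(3μF, Q=13μC, V=4.33V), C3(5μF, Q=8μC, V=1.60V), C4(2μF, Q=15μC, V=7.50V), C5(6μF, Q=7μC, V=1.17V)
Op 1: CLOSE 1-3: Q_total=25.00, C_total=9.00, V=2.78; Q1=11.11, Q3=13.89; dissipated=7.803
Op 2: GROUND 3: Q3=0; energy lost=19.290
Op 3: CLOSE 3-4: Q_total=15.00, C_total=7.00, V=2.14; Q3=10.71, Q4=4.29; dissipated=40.179
Op 4: CLOSE 1-2: Q_total=24.11, C_total=7.00, V=3.44; Q1=13.78, Q2=10.33; dissipated=2.074
Op 5: CLOSE 3-5: Q_total=17.71, C_total=11.00, V=1.61; Q3=8.05, Q5=9.66; dissipated=1.299
Final charges: Q1=13.78, Q2=10.33, Q3=8.05, Q4=4.29, Q5=9.66

Answer: 8.05 μC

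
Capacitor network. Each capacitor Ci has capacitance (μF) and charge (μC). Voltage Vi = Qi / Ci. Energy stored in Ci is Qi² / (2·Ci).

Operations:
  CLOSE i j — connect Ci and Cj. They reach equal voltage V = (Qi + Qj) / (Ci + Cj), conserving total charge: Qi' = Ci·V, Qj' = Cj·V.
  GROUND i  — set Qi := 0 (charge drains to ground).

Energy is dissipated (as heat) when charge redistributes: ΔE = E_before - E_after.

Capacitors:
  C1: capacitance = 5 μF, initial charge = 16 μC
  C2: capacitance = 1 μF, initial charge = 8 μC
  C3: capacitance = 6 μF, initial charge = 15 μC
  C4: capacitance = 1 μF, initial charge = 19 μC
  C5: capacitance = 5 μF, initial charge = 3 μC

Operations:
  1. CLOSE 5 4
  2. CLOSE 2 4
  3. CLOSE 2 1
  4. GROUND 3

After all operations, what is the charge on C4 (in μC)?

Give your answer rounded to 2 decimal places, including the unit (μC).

Initial: C1(5μF, Q=16μC, V=3.20V), C2(1μF, Q=8μC, V=8.00V), C3(6μF, Q=15μC, V=2.50V), C4(1μF, Q=19μC, V=19.00V), C5(5μF, Q=3μC, V=0.60V)
Op 1: CLOSE 5-4: Q_total=22.00, C_total=6.00, V=3.67; Q5=18.33, Q4=3.67; dissipated=141.067
Op 2: CLOSE 2-4: Q_total=11.67, C_total=2.00, V=5.83; Q2=5.83, Q4=5.83; dissipated=4.694
Op 3: CLOSE 2-1: Q_total=21.83, C_total=6.00, V=3.64; Q2=3.64, Q1=18.19; dissipated=2.889
Op 4: GROUND 3: Q3=0; energy lost=18.750
Final charges: Q1=18.19, Q2=3.64, Q3=0.00, Q4=5.83, Q5=18.33

Answer: 5.83 μC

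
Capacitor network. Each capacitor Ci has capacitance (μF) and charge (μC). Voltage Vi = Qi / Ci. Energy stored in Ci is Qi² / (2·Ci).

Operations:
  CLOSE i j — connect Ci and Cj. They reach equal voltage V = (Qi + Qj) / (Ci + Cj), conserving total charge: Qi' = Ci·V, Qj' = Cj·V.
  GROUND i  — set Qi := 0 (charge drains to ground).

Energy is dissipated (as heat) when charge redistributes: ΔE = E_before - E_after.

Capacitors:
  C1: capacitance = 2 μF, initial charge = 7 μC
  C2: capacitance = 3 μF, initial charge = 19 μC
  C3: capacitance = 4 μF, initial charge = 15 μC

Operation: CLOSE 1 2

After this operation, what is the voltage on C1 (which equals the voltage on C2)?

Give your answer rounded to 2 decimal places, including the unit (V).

Answer: 5.20 V

Derivation:
Initial: C1(2μF, Q=7μC, V=3.50V), C2(3μF, Q=19μC, V=6.33V), C3(4μF, Q=15μC, V=3.75V)
Op 1: CLOSE 1-2: Q_total=26.00, C_total=5.00, V=5.20; Q1=10.40, Q2=15.60; dissipated=4.817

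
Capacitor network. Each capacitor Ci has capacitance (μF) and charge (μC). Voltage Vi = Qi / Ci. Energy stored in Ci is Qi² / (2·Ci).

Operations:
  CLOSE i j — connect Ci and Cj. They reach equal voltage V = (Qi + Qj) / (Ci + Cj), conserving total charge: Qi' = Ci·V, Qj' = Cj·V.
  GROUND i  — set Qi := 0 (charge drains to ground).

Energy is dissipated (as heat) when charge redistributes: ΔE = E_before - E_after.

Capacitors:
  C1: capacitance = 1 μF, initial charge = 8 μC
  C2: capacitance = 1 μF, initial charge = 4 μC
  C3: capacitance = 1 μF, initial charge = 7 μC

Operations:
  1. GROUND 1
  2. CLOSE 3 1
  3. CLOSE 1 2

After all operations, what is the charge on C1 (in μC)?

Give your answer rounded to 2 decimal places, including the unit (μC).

Answer: 3.75 μC

Derivation:
Initial: C1(1μF, Q=8μC, V=8.00V), C2(1μF, Q=4μC, V=4.00V), C3(1μF, Q=7μC, V=7.00V)
Op 1: GROUND 1: Q1=0; energy lost=32.000
Op 2: CLOSE 3-1: Q_total=7.00, C_total=2.00, V=3.50; Q3=3.50, Q1=3.50; dissipated=12.250
Op 3: CLOSE 1-2: Q_total=7.50, C_total=2.00, V=3.75; Q1=3.75, Q2=3.75; dissipated=0.062
Final charges: Q1=3.75, Q2=3.75, Q3=3.50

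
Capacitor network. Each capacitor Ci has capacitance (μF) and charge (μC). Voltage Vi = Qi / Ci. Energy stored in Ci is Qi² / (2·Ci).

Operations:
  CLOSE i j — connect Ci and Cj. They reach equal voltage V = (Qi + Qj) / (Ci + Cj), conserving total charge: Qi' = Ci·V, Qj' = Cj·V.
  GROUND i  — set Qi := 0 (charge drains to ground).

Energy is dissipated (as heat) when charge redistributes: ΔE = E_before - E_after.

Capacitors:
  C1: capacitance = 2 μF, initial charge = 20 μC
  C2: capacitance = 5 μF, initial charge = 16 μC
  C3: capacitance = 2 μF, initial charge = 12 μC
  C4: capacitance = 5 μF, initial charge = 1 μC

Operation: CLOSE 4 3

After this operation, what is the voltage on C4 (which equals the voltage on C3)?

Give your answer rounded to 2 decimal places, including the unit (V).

Answer: 1.86 V

Derivation:
Initial: C1(2μF, Q=20μC, V=10.00V), C2(5μF, Q=16μC, V=3.20V), C3(2μF, Q=12μC, V=6.00V), C4(5μF, Q=1μC, V=0.20V)
Op 1: CLOSE 4-3: Q_total=13.00, C_total=7.00, V=1.86; Q4=9.29, Q3=3.71; dissipated=24.029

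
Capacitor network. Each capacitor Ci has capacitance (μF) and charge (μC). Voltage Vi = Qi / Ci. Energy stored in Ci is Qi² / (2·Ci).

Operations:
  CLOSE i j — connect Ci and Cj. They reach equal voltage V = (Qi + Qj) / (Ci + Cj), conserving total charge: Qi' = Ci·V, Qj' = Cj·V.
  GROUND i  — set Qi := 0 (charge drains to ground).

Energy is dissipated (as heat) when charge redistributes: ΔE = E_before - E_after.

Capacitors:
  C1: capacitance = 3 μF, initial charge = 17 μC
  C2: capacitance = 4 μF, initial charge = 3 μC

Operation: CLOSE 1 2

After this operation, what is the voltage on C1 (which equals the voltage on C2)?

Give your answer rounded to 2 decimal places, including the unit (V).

Initial: C1(3μF, Q=17μC, V=5.67V), C2(4μF, Q=3μC, V=0.75V)
Op 1: CLOSE 1-2: Q_total=20.00, C_total=7.00, V=2.86; Q1=8.57, Q2=11.43; dissipated=20.720

Answer: 2.86 V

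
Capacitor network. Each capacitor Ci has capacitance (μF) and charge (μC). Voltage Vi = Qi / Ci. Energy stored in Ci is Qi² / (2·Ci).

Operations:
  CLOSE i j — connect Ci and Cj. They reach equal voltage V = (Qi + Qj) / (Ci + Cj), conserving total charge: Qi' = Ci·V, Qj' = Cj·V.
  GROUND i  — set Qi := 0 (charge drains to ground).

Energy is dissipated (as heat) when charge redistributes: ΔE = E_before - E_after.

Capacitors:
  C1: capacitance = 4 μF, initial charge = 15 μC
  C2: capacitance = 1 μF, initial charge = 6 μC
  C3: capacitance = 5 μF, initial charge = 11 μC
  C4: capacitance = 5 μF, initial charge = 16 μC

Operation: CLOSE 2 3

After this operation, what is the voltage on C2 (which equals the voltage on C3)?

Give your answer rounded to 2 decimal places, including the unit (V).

Initial: C1(4μF, Q=15μC, V=3.75V), C2(1μF, Q=6μC, V=6.00V), C3(5μF, Q=11μC, V=2.20V), C4(5μF, Q=16μC, V=3.20V)
Op 1: CLOSE 2-3: Q_total=17.00, C_total=6.00, V=2.83; Q2=2.83, Q3=14.17; dissipated=6.017

Answer: 2.83 V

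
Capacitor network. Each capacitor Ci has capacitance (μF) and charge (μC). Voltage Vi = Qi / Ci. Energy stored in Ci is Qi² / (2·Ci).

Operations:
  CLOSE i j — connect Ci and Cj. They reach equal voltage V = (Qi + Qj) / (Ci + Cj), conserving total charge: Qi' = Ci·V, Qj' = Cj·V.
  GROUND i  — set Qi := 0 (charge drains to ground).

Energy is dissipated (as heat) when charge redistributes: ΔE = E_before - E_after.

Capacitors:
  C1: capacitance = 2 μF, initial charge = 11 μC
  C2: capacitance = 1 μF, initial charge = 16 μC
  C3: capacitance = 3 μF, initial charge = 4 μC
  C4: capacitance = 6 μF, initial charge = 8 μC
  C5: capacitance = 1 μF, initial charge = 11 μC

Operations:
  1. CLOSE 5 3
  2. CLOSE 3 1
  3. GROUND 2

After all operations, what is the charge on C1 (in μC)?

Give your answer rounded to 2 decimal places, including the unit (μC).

Answer: 8.90 μC

Derivation:
Initial: C1(2μF, Q=11μC, V=5.50V), C2(1μF, Q=16μC, V=16.00V), C3(3μF, Q=4μC, V=1.33V), C4(6μF, Q=8μC, V=1.33V), C5(1μF, Q=11μC, V=11.00V)
Op 1: CLOSE 5-3: Q_total=15.00, C_total=4.00, V=3.75; Q5=3.75, Q3=11.25; dissipated=35.042
Op 2: CLOSE 3-1: Q_total=22.25, C_total=5.00, V=4.45; Q3=13.35, Q1=8.90; dissipated=1.837
Op 3: GROUND 2: Q2=0; energy lost=128.000
Final charges: Q1=8.90, Q2=0.00, Q3=13.35, Q4=8.00, Q5=3.75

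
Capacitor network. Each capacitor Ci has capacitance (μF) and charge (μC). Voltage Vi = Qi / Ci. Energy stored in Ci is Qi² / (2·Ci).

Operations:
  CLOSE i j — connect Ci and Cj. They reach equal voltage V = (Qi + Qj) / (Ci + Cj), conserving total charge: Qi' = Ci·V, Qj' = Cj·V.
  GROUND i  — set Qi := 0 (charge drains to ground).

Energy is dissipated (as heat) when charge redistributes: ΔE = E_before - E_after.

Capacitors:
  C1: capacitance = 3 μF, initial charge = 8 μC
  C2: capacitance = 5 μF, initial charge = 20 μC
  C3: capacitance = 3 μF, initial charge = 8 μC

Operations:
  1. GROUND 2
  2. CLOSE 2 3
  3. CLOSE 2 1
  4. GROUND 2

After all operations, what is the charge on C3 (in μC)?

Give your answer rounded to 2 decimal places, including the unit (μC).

Initial: C1(3μF, Q=8μC, V=2.67V), C2(5μF, Q=20μC, V=4.00V), C3(3μF, Q=8μC, V=2.67V)
Op 1: GROUND 2: Q2=0; energy lost=40.000
Op 2: CLOSE 2-3: Q_total=8.00, C_total=8.00, V=1.00; Q2=5.00, Q3=3.00; dissipated=6.667
Op 3: CLOSE 2-1: Q_total=13.00, C_total=8.00, V=1.62; Q2=8.12, Q1=4.88; dissipated=2.604
Op 4: GROUND 2: Q2=0; energy lost=6.602
Final charges: Q1=4.88, Q2=0.00, Q3=3.00

Answer: 3.00 μC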